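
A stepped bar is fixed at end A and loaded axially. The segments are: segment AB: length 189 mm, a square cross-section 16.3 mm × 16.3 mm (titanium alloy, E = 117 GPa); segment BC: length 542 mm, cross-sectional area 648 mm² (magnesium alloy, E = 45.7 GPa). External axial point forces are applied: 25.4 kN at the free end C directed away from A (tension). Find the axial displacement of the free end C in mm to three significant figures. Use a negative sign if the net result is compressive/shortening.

Internal axial forces (sectioning from the free end, tension +): N_BC = 25.4 kN, N_AB = 25.4 kN.
A_AB = 265.7 mm².
δ_AB = 25400·189/(265.7·117000) = 0.1544 mm
δ_BC = 25400·542/(648·45700) = 0.4649 mm
δ = Σδ_i = 0.6193 mm.

0.619 mm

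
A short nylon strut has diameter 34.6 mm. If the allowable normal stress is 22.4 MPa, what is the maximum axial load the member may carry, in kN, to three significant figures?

A = 940.2 mm².
P_max = σ_allow · A = 22.4 · 940.2 = 21060 N = 21.06 kN.

21.1 kN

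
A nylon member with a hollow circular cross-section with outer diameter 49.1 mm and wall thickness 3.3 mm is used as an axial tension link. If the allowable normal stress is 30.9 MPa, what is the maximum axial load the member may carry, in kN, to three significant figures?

14.7 kN

A = 474.8 mm².
P_max = σ_allow · A = 30.9 · 474.8 = 14670 N = 14.67 kN.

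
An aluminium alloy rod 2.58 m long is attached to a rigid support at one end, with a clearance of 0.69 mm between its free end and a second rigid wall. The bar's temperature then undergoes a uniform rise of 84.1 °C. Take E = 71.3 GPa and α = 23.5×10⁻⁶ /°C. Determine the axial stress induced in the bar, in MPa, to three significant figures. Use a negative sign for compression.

Free thermal expansion αLΔT = 23.5e-6 · 2580 · 84.1 = 5.099 mm.
The walls engage after the gap closes; constrained expansion = 5.099 − 0.69 = 4.409 mm.
The walls impose strain ε = −(4.409)/2580 = -1.7089e-03; σ = Eε = 71300 · -1.7089e-03 = -121.8 MPa.

-122 MPa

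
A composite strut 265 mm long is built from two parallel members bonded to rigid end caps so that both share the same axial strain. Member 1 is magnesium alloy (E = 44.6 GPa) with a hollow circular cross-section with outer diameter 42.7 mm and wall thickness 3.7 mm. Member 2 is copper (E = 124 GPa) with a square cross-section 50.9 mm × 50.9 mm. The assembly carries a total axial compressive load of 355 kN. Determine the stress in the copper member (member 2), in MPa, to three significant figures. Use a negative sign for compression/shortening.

A_1 = 453.3 mm².
A_2 = 2591 mm².
Equal strain + equilibrium ⇒ each member carries load in proportion to AE: A₁E₁ = 20220000 N, A₂E₂ = 321300000 N, ΣAE = 341500000 N.
σ₂ = P·E₂/ΣAE = -355000·124000/341500000 = -128.9 MPa.

-129 MPa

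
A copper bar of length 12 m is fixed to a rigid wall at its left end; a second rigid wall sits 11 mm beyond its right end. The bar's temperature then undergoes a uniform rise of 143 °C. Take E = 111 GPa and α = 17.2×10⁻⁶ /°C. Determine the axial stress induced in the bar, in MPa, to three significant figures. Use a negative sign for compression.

Free thermal expansion αLΔT = 17.2e-6 · 12000 · 143 = 29.52 mm.
The walls engage after the gap closes; constrained expansion = 29.52 − 11 = 18.52 mm.
The walls impose strain ε = −(18.52)/12000 = -1.5429e-03; σ = Eε = 111000 · -1.5429e-03 = -171.3 MPa.

-171 MPa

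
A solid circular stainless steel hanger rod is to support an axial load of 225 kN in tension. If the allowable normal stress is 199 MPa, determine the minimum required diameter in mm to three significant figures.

37.9 mm

Required area A ≥ P/σ_allow = 225000/199 = 1131 mm².
For a solid circular section, d ≥ √(4A/π) = 37.94 mm.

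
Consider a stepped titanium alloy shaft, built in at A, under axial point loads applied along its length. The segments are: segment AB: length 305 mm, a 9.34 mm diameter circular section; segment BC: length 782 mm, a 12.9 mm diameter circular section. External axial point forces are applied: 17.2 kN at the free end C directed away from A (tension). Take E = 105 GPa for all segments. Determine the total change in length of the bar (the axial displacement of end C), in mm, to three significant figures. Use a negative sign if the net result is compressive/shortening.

Internal axial forces (sectioning from the free end, tension +): N_BC = 17.2 kN, N_AB = 17.2 kN.
A_AB = 68.51 mm².
A_BC = 130.7 mm².
δ_AB = 17200·305/(68.51·105000) = 0.7292 mm
δ_BC = 17200·782/(130.7·105000) = 0.9801 mm
δ = Σδ_i = 1.709 mm.

1.71 mm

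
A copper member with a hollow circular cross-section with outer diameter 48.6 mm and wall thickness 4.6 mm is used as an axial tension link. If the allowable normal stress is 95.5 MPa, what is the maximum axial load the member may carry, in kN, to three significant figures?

60.7 kN

A = 635.9 mm².
P_max = σ_allow · A = 95.5 · 635.9 = 60720 N = 60.72 kN.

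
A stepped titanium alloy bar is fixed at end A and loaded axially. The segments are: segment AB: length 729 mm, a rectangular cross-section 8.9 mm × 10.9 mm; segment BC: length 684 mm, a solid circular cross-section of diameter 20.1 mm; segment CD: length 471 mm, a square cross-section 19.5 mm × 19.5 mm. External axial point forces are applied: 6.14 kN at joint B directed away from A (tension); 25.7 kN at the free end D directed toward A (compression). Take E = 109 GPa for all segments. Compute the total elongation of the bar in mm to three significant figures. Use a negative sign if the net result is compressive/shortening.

-2.15 mm

Internal axial forces (sectioning from the free end, tension +): N_CD = -25.7 kN, N_BC = -25.7 kN, N_AB = -19.56 kN.
A_AB = 97.01 mm².
A_BC = 317.3 mm².
A_CD = 380.2 mm².
δ_AB = -19560·729/(97.01·109000) = -1.349 mm
δ_BC = -25700·684/(317.3·109000) = -0.5083 mm
δ_CD = -25700·471/(380.2·109000) = -0.2921 mm
δ = Σδ_i = -2.149 mm.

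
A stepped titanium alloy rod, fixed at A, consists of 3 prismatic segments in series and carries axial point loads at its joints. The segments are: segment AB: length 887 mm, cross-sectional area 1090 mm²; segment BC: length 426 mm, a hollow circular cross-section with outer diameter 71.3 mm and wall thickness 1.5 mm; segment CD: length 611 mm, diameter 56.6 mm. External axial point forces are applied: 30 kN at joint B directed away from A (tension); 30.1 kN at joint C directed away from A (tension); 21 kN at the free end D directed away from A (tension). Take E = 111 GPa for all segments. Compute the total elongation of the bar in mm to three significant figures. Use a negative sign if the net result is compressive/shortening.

Internal axial forces (sectioning from the free end, tension +): N_CD = 21 kN, N_BC = 51.1 kN, N_AB = 81.1 kN.
A_BC = 328.9 mm².
A_CD = 2516 mm².
δ_AB = 81100·887/(1090·111000) = 0.5946 mm
δ_BC = 51100·426/(328.9·111000) = 0.5962 mm
δ_CD = 21000·611/(2516·111000) = 0.04594 mm
δ = Σδ_i = 1.237 mm.

1.24 mm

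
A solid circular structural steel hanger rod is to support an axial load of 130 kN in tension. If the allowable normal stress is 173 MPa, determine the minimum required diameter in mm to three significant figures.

30.9 mm

Required area A ≥ P/σ_allow = 130000/173 = 751.4 mm².
For a solid circular section, d ≥ √(4A/π) = 30.93 mm.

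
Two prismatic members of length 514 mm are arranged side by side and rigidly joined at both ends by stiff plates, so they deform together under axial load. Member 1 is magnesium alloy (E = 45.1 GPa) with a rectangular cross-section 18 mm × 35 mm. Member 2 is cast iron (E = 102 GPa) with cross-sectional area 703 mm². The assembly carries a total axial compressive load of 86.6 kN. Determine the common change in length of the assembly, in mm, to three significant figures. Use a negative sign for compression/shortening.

A_1 = 630 mm².
Equal strain + equilibrium ⇒ each member carries load in proportion to AE: A₁E₁ = 28410000 N, A₂E₂ = 71710000 N, ΣAE = 100100000 N.
δ = PL/ΣAE = -86600·514/100100000 = -0.4446 mm.

-0.445 mm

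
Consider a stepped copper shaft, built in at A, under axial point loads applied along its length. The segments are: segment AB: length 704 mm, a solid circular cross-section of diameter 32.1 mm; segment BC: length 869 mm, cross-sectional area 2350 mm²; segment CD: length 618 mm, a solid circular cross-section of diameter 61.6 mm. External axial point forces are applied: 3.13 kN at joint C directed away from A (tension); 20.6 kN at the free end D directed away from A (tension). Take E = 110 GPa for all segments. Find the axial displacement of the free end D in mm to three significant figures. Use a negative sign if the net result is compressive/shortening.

0.306 mm

Internal axial forces (sectioning from the free end, tension +): N_CD = 20.6 kN, N_BC = 23.73 kN, N_AB = 23.73 kN.
A_AB = 809.3 mm².
A_CD = 2980 mm².
δ_AB = 23730·704/(809.3·110000) = 0.1877 mm
δ_BC = 23730·869/(2350·110000) = 0.07977 mm
δ_CD = 20600·618/(2980·110000) = 0.03883 mm
δ = Σδ_i = 0.3063 mm.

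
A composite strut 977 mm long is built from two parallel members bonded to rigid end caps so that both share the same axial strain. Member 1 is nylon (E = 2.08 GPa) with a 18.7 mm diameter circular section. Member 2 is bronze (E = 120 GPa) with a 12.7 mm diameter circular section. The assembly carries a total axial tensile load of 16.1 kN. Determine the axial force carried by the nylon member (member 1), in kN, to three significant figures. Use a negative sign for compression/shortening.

A_1 = 274.6 mm².
A_2 = 126.7 mm².
Equal strain + equilibrium ⇒ each member carries load in proportion to AE: A₁E₁ = 571300 N, A₂E₂ = 15200000 N, ΣAE = 15770000 N.
F₁ = P·A₁E₁/ΣAE = 16100·571300/15770000 = 583.1 N.

0.583 kN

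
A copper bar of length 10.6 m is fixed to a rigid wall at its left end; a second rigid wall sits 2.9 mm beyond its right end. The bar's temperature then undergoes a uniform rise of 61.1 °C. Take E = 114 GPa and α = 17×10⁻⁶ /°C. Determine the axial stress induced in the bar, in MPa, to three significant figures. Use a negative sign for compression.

-87.2 MPa

Free thermal expansion αLΔT = 17e-6 · 10600 · 61.1 = 11.01 mm.
The walls engage after the gap closes; constrained expansion = 11.01 − 2.9 = 8.11 mm.
The walls impose strain ε = −(8.11)/10600 = -7.6512e-04; σ = Eε = 114000 · -7.6512e-04 = -87.22 MPa.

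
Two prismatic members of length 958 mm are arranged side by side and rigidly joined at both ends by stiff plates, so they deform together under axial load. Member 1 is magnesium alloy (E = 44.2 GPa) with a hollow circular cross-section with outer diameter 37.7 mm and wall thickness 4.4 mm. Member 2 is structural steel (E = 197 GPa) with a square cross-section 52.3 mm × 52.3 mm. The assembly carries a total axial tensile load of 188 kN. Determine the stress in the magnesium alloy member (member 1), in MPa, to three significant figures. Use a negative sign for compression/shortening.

14.9 MPa

A_1 = 460.3 mm².
A_2 = 2735 mm².
Equal strain + equilibrium ⇒ each member carries load in proportion to AE: A₁E₁ = 20350000 N, A₂E₂ = 538900000 N, ΣAE = 559200000 N.
σ₁ = P·E₁/ΣAE = 188000·44200/559200000 = 14.86 MPa.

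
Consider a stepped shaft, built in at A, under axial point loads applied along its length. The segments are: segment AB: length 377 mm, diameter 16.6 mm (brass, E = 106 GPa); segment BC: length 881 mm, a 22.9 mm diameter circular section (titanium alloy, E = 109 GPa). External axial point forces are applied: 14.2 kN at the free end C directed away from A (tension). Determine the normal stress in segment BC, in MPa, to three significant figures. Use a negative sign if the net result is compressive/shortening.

Internal axial forces (sectioning from the free end, tension +): N_BC = 14.2 kN, N_AB = 14.2 kN.
A_BC = 411.9 mm².
σ_BC = N_BC/A_BC = 14200/411.9 = 34.48 MPa.

34.5 MPa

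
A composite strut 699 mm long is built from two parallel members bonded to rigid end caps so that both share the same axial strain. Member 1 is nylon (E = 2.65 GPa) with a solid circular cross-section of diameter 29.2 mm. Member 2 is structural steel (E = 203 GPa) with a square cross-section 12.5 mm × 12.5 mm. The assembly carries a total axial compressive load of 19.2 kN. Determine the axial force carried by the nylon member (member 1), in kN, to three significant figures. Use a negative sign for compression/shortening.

-1.02 kN

A_1 = 669.7 mm².
A_2 = 156.2 mm².
Equal strain + equilibrium ⇒ each member carries load in proportion to AE: A₁E₁ = 1775000 N, A₂E₂ = 31720000 N, ΣAE = 33490000 N.
F₁ = P·A₁E₁/ΣAE = -19200·1775000/33490000 = -1017 N.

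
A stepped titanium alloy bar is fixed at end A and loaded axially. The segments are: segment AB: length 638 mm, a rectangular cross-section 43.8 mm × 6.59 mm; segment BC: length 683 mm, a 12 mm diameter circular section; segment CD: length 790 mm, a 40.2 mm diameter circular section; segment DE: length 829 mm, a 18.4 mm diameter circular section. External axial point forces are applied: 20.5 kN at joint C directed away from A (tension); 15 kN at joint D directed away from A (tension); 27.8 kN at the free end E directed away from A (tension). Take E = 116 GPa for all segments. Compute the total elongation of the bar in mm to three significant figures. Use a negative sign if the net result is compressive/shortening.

Internal axial forces (sectioning from the free end, tension +): N_DE = 27.8 kN, N_CD = 42.8 kN, N_BC = 63.3 kN, N_AB = 63.3 kN.
A_AB = 288.6 mm².
A_BC = 113.1 mm².
A_CD = 1269 mm².
A_DE = 265.9 mm².
δ_AB = 63300·638/(288.6·116000) = 1.206 mm
δ_BC = 63300·683/(113.1·116000) = 3.295 mm
δ_CD = 42800·790/(1269·116000) = 0.2297 mm
δ_DE = 27800·829/(265.9·116000) = 0.7472 mm
δ = Σδ_i = 5.478 mm.

5.48 mm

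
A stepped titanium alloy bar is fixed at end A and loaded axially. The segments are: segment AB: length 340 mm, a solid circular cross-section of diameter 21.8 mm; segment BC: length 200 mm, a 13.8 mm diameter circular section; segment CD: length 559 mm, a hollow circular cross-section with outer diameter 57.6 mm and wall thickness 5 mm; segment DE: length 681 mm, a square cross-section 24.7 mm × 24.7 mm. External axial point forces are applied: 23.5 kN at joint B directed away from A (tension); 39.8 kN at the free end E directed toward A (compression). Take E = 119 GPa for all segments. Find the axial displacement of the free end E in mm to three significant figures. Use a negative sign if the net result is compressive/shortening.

-1.17 mm

Internal axial forces (sectioning from the free end, tension +): N_DE = -39.8 kN, N_CD = -39.8 kN, N_BC = -39.8 kN, N_AB = -16.3 kN.
A_AB = 373.3 mm².
A_BC = 149.6 mm².
A_CD = 826.2 mm².
A_DE = 610.1 mm².
δ_AB = -16300·340/(373.3·119000) = -0.1248 mm
δ_BC = -39800·200/(149.6·119000) = -0.4472 mm
δ_CD = -39800·559/(826.2·119000) = -0.2263 mm
δ_DE = -39800·681/(610.1·119000) = -0.3733 mm
δ = Σδ_i = -1.172 mm.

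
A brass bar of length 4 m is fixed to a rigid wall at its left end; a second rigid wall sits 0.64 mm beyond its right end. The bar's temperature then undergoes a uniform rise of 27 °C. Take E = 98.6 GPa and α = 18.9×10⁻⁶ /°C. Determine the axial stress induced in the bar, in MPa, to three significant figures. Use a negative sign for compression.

-34.5 MPa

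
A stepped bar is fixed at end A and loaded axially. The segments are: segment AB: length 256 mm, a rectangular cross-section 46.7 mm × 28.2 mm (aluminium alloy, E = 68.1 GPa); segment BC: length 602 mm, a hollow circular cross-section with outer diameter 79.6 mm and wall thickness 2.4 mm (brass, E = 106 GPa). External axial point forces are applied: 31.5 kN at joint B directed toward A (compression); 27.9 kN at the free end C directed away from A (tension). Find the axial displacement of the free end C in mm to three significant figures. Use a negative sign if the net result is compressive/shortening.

0.262 mm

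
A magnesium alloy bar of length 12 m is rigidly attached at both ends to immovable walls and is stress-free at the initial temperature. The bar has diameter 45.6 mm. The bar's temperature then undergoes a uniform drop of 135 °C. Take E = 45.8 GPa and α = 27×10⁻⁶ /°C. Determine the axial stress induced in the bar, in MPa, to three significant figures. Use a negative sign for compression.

Free thermal expansion αLΔT = 27e-6 · 12000 · -135 = -43.74 mm.
The walls impose strain ε = −(-43.74)/12000 = 3.6450e-03; σ = Eε = 45800 · 3.6450e-03 = 166.9 MPa.

167 MPa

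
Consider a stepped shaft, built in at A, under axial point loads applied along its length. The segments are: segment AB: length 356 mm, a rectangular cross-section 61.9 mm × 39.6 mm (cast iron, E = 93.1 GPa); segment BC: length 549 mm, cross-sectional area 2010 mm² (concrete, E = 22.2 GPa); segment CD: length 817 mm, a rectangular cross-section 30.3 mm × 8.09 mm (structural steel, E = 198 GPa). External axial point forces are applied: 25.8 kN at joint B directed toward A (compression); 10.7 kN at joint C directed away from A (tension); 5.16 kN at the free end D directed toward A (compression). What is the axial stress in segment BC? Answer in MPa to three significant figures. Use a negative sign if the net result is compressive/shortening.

2.76 MPa

Internal axial forces (sectioning from the free end, tension +): N_CD = -5.16 kN, N_BC = 5.54 kN, N_AB = -20.26 kN.
σ_BC = N_BC/A_BC = 5540/2010 = 2.756 MPa.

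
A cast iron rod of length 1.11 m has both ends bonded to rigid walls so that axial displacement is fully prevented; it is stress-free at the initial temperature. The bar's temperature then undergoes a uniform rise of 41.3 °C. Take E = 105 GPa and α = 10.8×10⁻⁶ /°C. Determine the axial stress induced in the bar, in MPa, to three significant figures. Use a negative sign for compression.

-46.8 MPa

Free thermal expansion αLΔT = 10.8e-6 · 1110 · 41.3 = 0.4951 mm.
The walls impose strain ε = −(0.4951)/1110 = -4.4604e-04; σ = Eε = 105000 · -4.4604e-04 = -46.83 MPa.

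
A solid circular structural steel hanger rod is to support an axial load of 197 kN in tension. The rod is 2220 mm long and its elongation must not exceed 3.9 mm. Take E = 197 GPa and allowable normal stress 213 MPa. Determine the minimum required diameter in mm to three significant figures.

34.3 mm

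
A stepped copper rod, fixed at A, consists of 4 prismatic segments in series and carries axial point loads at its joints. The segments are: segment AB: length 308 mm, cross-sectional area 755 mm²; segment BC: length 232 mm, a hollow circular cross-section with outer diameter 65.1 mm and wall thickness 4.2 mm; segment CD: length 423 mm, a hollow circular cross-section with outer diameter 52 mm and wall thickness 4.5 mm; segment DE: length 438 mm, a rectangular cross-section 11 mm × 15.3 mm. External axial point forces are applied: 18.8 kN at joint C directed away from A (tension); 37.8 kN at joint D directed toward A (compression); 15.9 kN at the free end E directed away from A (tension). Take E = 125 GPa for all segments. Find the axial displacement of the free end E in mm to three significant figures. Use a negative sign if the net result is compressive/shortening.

Internal axial forces (sectioning from the free end, tension +): N_DE = 15.9 kN, N_CD = -21.9 kN, N_BC = -3.1 kN, N_AB = -3.1 kN.
A_BC = 803.6 mm².
A_CD = 671.5 mm².
A_DE = 168.3 mm².
δ_AB = -3100·308/(755·125000) = -0.01012 mm
δ_BC = -3100·232/(803.6·125000) = -0.00716 mm
δ_CD = -21900·423/(671.5·125000) = -0.1104 mm
δ_DE = 15900·438/(168.3·125000) = 0.331 mm
δ = Σδ_i = 0.2034 mm.

0.203 mm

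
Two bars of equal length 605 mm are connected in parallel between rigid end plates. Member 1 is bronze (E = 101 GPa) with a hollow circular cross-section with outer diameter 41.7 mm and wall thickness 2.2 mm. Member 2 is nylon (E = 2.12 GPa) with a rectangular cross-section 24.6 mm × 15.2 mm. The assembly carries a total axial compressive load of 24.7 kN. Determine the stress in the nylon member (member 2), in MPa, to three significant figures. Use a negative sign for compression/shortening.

A_1 = 273 mm².
A_2 = 373.9 mm².
Equal strain + equilibrium ⇒ each member carries load in proportion to AE: A₁E₁ = 27570000 N, A₂E₂ = 792700 N, ΣAE = 28370000 N.
σ₂ = P·E₂/ΣAE = -24700·2120/28370000 = -1.846 MPa.

-1.85 MPa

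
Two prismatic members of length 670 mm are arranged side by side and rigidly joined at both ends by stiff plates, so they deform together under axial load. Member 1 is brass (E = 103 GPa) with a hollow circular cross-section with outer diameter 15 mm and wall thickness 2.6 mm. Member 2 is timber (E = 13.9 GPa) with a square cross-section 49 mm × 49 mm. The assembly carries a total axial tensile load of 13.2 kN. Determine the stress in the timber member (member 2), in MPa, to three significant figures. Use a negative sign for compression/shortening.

4.19 MPa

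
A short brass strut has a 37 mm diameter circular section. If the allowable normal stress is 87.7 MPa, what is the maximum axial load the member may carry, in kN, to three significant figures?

A = 1075 mm².
P_max = σ_allow · A = 87.7 · 1075 = 94300 N = 94.3 kN.

94.3 kN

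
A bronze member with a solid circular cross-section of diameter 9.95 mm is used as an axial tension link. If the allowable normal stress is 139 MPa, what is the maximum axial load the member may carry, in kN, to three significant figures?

A = 77.76 mm².
P_max = σ_allow · A = 139 · 77.76 = 10810 N = 10.81 kN.

10.8 kN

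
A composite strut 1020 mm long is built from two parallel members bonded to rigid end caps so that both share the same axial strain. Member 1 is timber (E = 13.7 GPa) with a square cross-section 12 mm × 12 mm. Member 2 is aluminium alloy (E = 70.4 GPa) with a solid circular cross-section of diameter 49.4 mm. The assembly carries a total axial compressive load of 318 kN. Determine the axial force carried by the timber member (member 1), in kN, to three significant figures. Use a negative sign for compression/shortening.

-4.58 kN

A_1 = 144 mm².
A_2 = 1917 mm².
Equal strain + equilibrium ⇒ each member carries load in proportion to AE: A₁E₁ = 1973000 N, A₂E₂ = 134900000 N, ΣAE = 136900000 N.
F₁ = P·A₁E₁/ΣAE = -318000·1973000/136900000 = -4582 N.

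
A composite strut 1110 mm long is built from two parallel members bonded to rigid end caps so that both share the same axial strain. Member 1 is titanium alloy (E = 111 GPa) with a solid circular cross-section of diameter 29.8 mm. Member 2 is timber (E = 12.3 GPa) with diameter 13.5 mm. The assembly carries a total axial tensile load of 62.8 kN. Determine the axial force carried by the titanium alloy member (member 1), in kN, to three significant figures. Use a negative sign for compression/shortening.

A_1 = 697.5 mm².
A_2 = 143.1 mm².
Equal strain + equilibrium ⇒ each member carries load in proportion to AE: A₁E₁ = 77420000 N, A₂E₂ = 1761000 N, ΣAE = 79180000 N.
F₁ = P·A₁E₁/ΣAE = 62800·77420000/79180000 = 61400 N.

61.4 kN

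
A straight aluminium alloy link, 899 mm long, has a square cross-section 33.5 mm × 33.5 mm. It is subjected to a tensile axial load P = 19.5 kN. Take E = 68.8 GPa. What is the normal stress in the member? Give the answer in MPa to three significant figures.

17.4 MPa

A = 1122 mm².
σ = N/A = 19500/1122 = 17.38 MPa.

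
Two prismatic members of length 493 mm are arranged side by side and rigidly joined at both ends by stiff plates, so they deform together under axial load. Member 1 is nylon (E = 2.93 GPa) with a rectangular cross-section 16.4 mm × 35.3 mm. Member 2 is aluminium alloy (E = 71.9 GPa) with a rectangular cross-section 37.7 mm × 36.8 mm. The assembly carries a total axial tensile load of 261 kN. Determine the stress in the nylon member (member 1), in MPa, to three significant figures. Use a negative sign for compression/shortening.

7.54 MPa

A_1 = 578.9 mm².
A_2 = 1387 mm².
Equal strain + equilibrium ⇒ each member carries load in proportion to AE: A₁E₁ = 1696000 N, A₂E₂ = 99750000 N, ΣAE = 101400000 N.
σ₁ = P·E₁/ΣAE = 261000·2930/101400000 = 7.538 MPa.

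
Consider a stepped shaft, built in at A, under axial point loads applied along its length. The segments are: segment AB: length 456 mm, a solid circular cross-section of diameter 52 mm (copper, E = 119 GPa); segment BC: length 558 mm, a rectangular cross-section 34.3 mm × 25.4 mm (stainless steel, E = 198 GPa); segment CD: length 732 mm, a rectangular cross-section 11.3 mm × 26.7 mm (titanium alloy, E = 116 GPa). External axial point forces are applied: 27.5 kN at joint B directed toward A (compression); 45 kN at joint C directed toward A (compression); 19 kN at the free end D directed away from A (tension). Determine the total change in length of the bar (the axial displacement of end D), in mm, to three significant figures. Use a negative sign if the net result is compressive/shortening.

0.217 mm

Internal axial forces (sectioning from the free end, tension +): N_CD = 19 kN, N_BC = -26 kN, N_AB = -53.5 kN.
A_AB = 2124 mm².
A_BC = 871.2 mm².
A_CD = 301.7 mm².
δ_AB = -53500·456/(2124·119000) = -0.09653 mm
δ_BC = -26000·558/(871.2·198000) = -0.0841 mm
δ_CD = 19000·732/(301.7·116000) = 0.3974 mm
δ = Σδ_i = 0.2168 mm.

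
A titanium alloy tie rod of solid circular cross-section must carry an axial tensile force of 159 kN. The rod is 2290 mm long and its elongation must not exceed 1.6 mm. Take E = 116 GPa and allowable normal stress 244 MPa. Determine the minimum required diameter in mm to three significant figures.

Required area A ≥ P/σ_allow = 159000/244 = 651.6 mm².
For a solid circular section, d ≥ √(4A/π) = 28.8 mm.
Elongation limit: A ≥ PL/(Eδ_allow) = 159000·2290/(116000·1.6) = 1962 mm² ⇒ d ≥ 49.98 mm.
The elongation limit governs.

50.0 mm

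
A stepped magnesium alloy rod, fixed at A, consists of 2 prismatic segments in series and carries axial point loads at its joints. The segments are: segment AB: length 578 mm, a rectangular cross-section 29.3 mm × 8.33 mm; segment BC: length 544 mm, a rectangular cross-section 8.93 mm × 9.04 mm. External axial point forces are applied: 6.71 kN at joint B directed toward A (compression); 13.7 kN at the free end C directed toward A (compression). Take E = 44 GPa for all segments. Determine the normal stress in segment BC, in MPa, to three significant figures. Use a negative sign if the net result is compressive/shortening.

-170 MPa

Internal axial forces (sectioning from the free end, tension +): N_BC = -13.7 kN, N_AB = -20.41 kN.
A_BC = 80.73 mm².
σ_BC = N_BC/A_BC = -13700/80.73 = -169.7 MPa.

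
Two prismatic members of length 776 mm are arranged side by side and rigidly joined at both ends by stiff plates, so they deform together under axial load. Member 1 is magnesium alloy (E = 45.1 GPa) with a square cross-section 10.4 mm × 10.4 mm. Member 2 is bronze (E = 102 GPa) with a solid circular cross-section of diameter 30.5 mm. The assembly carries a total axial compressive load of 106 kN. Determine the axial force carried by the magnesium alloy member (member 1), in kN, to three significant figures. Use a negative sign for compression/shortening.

-6.51 kN

A_1 = 108.2 mm².
A_2 = 730.6 mm².
Equal strain + equilibrium ⇒ each member carries load in proportion to AE: A₁E₁ = 4878000 N, A₂E₂ = 74520000 N, ΣAE = 79400000 N.
F₁ = P·A₁E₁/ΣAE = -106000·4878000/79400000 = -6512 N.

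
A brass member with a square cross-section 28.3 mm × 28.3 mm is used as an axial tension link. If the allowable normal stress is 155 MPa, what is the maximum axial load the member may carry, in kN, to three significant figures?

A = 800.9 mm².
P_max = σ_allow · A = 155 · 800.9 = 124100 N = 124.1 kN.

124 kN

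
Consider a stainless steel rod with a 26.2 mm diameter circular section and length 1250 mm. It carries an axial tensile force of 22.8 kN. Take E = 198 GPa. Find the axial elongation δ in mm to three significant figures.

0.267 mm

A = 539.1 mm².
δ_mech = NL/(AE) = 22800·1250/(539.1·198000) = 0.267 mm.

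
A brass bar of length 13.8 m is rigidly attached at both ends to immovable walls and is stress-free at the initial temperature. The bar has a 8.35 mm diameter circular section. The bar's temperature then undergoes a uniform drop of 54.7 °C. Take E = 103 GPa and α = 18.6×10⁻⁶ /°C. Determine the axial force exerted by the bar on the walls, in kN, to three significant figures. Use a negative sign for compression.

Free thermal expansion αLΔT = 18.6e-6 · 13800 · -54.7 = -14.04 mm.
The walls impose strain ε = −(-14.04)/13800 = 1.0174e-03; σ = Eε = 103000 · 1.0174e-03 = 104.8 MPa.
Wall reaction R = σ·A = 104.8·54.76 = 5739 N = 5.739 kN.

5.74 kN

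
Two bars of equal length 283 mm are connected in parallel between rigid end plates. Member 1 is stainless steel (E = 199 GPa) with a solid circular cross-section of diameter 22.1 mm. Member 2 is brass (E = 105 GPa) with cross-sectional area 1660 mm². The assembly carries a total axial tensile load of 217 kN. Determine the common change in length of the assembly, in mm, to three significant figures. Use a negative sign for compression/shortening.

0.245 mm

A_1 = 383.6 mm².
Equal strain + equilibrium ⇒ each member carries load in proportion to AE: A₁E₁ = 76340000 N, A₂E₂ = 174300000 N, ΣAE = 250600000 N.
δ = PL/ΣAE = 217000·283/250600000 = 0.245 mm.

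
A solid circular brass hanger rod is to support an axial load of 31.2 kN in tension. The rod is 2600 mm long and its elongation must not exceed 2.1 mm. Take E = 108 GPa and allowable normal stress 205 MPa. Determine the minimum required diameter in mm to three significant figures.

21.3 mm

Required area A ≥ P/σ_allow = 31200/205 = 152.2 mm².
For a solid circular section, d ≥ √(4A/π) = 13.92 mm.
Elongation limit: A ≥ PL/(Eδ_allow) = 31200·2600/(108000·2.1) = 357.7 mm² ⇒ d ≥ 21.34 mm.
The elongation limit governs.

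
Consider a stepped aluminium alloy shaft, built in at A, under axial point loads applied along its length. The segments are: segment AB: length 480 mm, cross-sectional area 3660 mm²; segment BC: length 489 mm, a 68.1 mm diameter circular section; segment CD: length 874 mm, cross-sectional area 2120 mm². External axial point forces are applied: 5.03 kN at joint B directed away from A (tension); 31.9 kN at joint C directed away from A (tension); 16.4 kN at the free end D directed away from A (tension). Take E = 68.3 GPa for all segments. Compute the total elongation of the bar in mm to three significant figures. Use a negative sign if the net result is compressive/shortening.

0.296 mm

Internal axial forces (sectioning from the free end, tension +): N_CD = 16.4 kN, N_BC = 48.3 kN, N_AB = 53.33 kN.
A_BC = 3642 mm².
δ_AB = 53330·480/(3660·68300) = 0.1024 mm
δ_BC = 48300·489/(3642·68300) = 0.09494 mm
δ_CD = 16400·874/(2120·68300) = 0.09899 mm
δ = Σδ_i = 0.2963 mm.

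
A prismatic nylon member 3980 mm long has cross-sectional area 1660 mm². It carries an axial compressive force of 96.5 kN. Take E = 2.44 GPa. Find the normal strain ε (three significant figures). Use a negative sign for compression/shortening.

-0.0238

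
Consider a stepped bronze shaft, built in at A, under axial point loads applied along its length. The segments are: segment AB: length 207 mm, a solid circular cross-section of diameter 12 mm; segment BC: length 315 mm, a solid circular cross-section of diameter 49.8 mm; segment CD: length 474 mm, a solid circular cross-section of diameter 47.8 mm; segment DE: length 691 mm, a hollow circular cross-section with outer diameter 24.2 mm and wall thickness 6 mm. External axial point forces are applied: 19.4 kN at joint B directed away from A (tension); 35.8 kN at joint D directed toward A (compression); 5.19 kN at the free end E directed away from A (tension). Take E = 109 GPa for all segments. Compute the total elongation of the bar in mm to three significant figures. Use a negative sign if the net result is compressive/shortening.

-0.212 mm

Internal axial forces (sectioning from the free end, tension +): N_DE = 5.19 kN, N_CD = -30.61 kN, N_BC = -30.61 kN, N_AB = -11.21 kN.
A_AB = 113.1 mm².
A_BC = 1948 mm².
A_CD = 1795 mm².
A_DE = 343.1 mm².
δ_AB = -11210·207/(113.1·109000) = -0.1882 mm
δ_BC = -30610·315/(1948·109000) = -0.04541 mm
δ_CD = -30610·474/(1795·109000) = -0.07418 mm
δ_DE = 5190·691/(343.1·109000) = 0.09591 mm
δ = Σδ_i = -0.2119 mm.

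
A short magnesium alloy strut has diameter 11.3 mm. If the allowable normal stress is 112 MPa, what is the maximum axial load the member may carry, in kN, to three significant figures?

11.2 kN

A = 100.3 mm².
P_max = σ_allow · A = 112 · 100.3 = 11230 N = 11.23 kN.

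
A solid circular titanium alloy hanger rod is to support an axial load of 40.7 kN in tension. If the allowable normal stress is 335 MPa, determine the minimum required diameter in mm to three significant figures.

Required area A ≥ P/σ_allow = 40700/335 = 121.5 mm².
For a solid circular section, d ≥ √(4A/π) = 12.44 mm.

12.4 mm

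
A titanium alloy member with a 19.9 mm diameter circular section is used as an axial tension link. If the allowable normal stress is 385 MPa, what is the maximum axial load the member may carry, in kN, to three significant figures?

A = 311 mm².
P_max = σ_allow · A = 385 · 311 = 119700 N = 119.7 kN.

120 kN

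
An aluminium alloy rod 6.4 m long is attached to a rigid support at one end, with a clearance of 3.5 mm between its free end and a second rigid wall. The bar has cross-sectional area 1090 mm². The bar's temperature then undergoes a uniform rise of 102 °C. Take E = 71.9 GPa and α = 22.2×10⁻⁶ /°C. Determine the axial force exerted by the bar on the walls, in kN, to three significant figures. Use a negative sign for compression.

Free thermal expansion αLΔT = 22.2e-6 · 6400 · 102 = 14.49 mm.
The walls engage after the gap closes; constrained expansion = 14.49 − 3.5 = 10.99 mm.
The walls impose strain ε = −(10.99)/6400 = -1.7175e-03; σ = Eε = 71900 · -1.7175e-03 = -123.5 MPa.
Wall reaction R = σ·A = -123.5·1090 = -134600 N = -134.6 kN.

-135 kN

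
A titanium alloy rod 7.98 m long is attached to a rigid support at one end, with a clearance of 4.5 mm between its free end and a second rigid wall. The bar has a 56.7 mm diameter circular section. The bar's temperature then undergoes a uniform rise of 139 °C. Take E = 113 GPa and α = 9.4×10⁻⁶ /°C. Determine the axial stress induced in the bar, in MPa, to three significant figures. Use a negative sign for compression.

-83.9 MPa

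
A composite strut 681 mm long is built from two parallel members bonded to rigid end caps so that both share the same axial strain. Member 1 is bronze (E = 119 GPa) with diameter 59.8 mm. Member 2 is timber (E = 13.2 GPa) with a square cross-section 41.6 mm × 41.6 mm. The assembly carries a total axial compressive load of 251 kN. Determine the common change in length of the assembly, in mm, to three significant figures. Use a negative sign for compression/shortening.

-0.479 mm

A_1 = 2809 mm².
A_2 = 1731 mm².
Equal strain + equilibrium ⇒ each member carries load in proportion to AE: A₁E₁ = 334200000 N, A₂E₂ = 22840000 N, ΣAE = 357100000 N.
δ = PL/ΣAE = -251000·681/357100000 = -0.4787 mm.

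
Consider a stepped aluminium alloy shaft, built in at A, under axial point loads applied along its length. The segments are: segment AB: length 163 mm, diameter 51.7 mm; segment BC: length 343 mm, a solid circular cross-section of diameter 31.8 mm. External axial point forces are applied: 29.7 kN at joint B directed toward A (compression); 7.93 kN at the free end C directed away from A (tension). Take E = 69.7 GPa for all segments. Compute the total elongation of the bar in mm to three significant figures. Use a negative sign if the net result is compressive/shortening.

0.0249 mm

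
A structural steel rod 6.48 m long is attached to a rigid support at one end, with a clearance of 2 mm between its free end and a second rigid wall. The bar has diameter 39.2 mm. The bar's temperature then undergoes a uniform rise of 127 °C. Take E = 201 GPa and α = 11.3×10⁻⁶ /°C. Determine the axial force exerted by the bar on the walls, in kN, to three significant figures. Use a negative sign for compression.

Free thermal expansion αLΔT = 11.3e-6 · 6480 · 127 = 9.299 mm.
The walls engage after the gap closes; constrained expansion = 9.299 − 2 = 7.299 mm.
The walls impose strain ε = −(7.299)/6480 = -1.1265e-03; σ = Eε = 201000 · -1.1265e-03 = -226.4 MPa.
Wall reaction R = σ·A = -226.4·1207 = -273300 N = -273.3 kN.

-273 kN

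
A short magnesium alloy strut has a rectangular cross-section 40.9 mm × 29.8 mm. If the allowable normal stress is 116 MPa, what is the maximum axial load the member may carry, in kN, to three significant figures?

141 kN

A = 1219 mm².
P_max = σ_allow · A = 116 · 1219 = 141400 N = 141.4 kN.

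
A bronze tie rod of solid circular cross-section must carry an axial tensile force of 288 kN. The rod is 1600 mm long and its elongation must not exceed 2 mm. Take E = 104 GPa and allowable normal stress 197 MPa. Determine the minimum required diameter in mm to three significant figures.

Required area A ≥ P/σ_allow = 288000/197 = 1462 mm².
For a solid circular section, d ≥ √(4A/π) = 43.14 mm.
Elongation limit: A ≥ PL/(Eδ_allow) = 288000·1600/(104000·2) = 2215 mm² ⇒ d ≥ 53.11 mm.
The elongation limit governs.

53.1 mm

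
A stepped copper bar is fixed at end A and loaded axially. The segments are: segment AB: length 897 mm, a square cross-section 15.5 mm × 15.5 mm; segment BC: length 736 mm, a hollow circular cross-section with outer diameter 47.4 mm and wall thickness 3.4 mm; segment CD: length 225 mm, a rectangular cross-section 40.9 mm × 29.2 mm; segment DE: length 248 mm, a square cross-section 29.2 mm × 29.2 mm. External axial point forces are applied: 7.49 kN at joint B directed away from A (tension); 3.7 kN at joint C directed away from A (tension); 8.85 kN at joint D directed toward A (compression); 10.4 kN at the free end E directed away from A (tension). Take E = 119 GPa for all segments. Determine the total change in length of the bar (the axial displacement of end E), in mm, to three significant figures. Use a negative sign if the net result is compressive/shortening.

Internal axial forces (sectioning from the free end, tension +): N_DE = 10.4 kN, N_CD = 1.55 kN, N_BC = 5.25 kN, N_AB = 12.74 kN.
A_AB = 240.2 mm².
A_BC = 470 mm².
A_CD = 1194 mm².
A_DE = 852.6 mm².
δ_AB = 12740·897/(240.2·119000) = 0.3997 mm
δ_BC = 5250·736/(470·119000) = 0.06909 mm
δ_CD = 1550·225/(1194·119000) = 0.002454 mm
δ_DE = 10400·248/(852.6·119000) = 0.02542 mm
δ = Σδ_i = 0.4967 mm.

0.497 mm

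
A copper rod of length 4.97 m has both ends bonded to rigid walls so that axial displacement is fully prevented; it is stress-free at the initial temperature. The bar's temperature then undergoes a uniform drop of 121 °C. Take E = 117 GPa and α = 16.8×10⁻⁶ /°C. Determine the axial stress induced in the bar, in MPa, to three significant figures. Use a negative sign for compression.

Free thermal expansion αLΔT = 16.8e-6 · 4970 · -121 = -10.1 mm.
The walls impose strain ε = −(-10.1)/4970 = 2.0328e-03; σ = Eε = 117000 · 2.0328e-03 = 237.8 MPa.

238 MPa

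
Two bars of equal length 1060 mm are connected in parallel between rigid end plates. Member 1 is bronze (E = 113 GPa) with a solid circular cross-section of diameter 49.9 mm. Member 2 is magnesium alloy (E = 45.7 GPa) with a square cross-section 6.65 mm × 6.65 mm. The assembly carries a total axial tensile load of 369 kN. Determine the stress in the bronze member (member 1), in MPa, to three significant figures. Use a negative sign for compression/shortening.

187 MPa

A_1 = 1956 mm².
A_2 = 44.22 mm².
Equal strain + equilibrium ⇒ each member carries load in proportion to AE: A₁E₁ = 221000000 N, A₂E₂ = 2021000 N, ΣAE = 223000000 N.
σ₁ = P·E₁/ΣAE = 369000·113000/223000000 = 187 MPa.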